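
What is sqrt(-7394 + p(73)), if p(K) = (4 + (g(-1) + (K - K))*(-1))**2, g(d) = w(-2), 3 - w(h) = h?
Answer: I*sqrt(7393) ≈ 85.983*I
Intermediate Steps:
w(h) = 3 - h
g(d) = 5 (g(d) = 3 - 1*(-2) = 3 + 2 = 5)
p(K) = 1 (p(K) = (4 + (5 + (K - K))*(-1))**2 = (4 + (5 + 0)*(-1))**2 = (4 + 5*(-1))**2 = (4 - 5)**2 = (-1)**2 = 1)
sqrt(-7394 + p(73)) = sqrt(-7394 + 1) = sqrt(-7393) = I*sqrt(7393)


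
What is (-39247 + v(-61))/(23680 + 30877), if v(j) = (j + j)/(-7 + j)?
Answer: -1334337/1854938 ≈ -0.71934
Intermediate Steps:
v(j) = 2*j/(-7 + j) (v(j) = (2*j)/(-7 + j) = 2*j/(-7 + j))
(-39247 + v(-61))/(23680 + 30877) = (-39247 + 2*(-61)/(-7 - 61))/(23680 + 30877) = (-39247 + 2*(-61)/(-68))/54557 = (-39247 + 2*(-61)*(-1/68))*(1/54557) = (-39247 + 61/34)*(1/54557) = -1334337/34*1/54557 = -1334337/1854938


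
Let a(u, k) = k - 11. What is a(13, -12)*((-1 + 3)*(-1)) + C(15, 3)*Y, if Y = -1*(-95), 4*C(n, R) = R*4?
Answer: 331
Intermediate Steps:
a(u, k) = -11 + k
C(n, R) = R (C(n, R) = (R*4)/4 = (4*R)/4 = R)
Y = 95
a(13, -12)*((-1 + 3)*(-1)) + C(15, 3)*Y = (-11 - 12)*((-1 + 3)*(-1)) + 3*95 = -46*(-1) + 285 = -23*(-2) + 285 = 46 + 285 = 331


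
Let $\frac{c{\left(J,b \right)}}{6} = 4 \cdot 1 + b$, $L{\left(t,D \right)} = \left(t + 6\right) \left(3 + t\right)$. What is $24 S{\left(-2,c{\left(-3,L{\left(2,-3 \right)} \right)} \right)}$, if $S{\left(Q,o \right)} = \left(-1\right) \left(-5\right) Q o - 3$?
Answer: $-63432$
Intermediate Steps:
$L{\left(t,D \right)} = \left(3 + t\right) \left(6 + t\right)$ ($L{\left(t,D \right)} = \left(6 + t\right) \left(3 + t\right) = \left(3 + t\right) \left(6 + t\right)$)
$c{\left(J,b \right)} = 24 + 6 b$ ($c{\left(J,b \right)} = 6 \left(4 \cdot 1 + b\right) = 6 \left(4 + b\right) = 24 + 6 b$)
$S{\left(Q,o \right)} = -3 + 5 Q o$ ($S{\left(Q,o \right)} = 5 Q o - 3 = -3 + 5 Q o$)
$24 S{\left(-2,c{\left(-3,L{\left(2,-3 \right)} \right)} \right)} = 24 \left(-3 + 5 \left(-2\right) \left(24 + 6 \left(18 + 2^{2} + 9 \cdot 2\right)\right)\right) = 24 \left(-3 + 5 \left(-2\right) \left(24 + 6 \left(18 + 4 + 18\right)\right)\right) = 24 \left(-3 + 5 \left(-2\right) \left(24 + 6 \cdot 40\right)\right) = 24 \left(-3 + 5 \left(-2\right) \left(24 + 240\right)\right) = 24 \left(-3 + 5 \left(-2\right) 264\right) = 24 \left(-3 - 2640\right) = 24 \left(-2643\right) = -63432$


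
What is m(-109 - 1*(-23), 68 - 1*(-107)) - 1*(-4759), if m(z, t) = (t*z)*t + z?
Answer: -2629077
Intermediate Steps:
m(z, t) = z + z*t**2 (m(z, t) = z*t**2 + z = z + z*t**2)
m(-109 - 1*(-23), 68 - 1*(-107)) - 1*(-4759) = (-109 - 1*(-23))*(1 + (68 - 1*(-107))**2) - 1*(-4759) = (-109 + 23)*(1 + (68 + 107)**2) + 4759 = -86*(1 + 175**2) + 4759 = -86*(1 + 30625) + 4759 = -86*30626 + 4759 = -2633836 + 4759 = -2629077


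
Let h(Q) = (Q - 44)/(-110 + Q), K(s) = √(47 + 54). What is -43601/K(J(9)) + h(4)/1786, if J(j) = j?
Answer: 10/47329 - 43601*√101/101 ≈ -4338.5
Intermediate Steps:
K(s) = √101
h(Q) = (-44 + Q)/(-110 + Q)
-43601/K(J(9)) + h(4)/1786 = -43601*√101/101 + ((-44 + 4)/(-110 + 4))/1786 = -43601*√101/101 + (-40/(-106))*(1/1786) = -43601*√101/101 - 1/106*(-40)*(1/1786) = -43601*√101/101 + (20/53)*(1/1786) = -43601*√101/101 + 10/47329 = 10/47329 - 43601*√101/101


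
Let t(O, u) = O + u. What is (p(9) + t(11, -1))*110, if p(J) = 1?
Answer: 1210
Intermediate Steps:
(p(9) + t(11, -1))*110 = (1 + (11 - 1))*110 = (1 + 10)*110 = 11*110 = 1210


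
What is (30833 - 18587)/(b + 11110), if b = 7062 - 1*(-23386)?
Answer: 6123/20779 ≈ 0.29467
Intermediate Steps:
b = 30448 (b = 7062 + 23386 = 30448)
(30833 - 18587)/(b + 11110) = (30833 - 18587)/(30448 + 11110) = 12246/41558 = 12246*(1/41558) = 6123/20779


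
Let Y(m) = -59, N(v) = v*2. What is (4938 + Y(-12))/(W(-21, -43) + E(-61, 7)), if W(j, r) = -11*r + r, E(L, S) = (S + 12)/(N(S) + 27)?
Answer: 200039/17649 ≈ 11.334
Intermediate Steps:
N(v) = 2*v
E(L, S) = (12 + S)/(27 + 2*S) (E(L, S) = (S + 12)/(2*S + 27) = (12 + S)/(27 + 2*S))
W(j, r) = -10*r
(4938 + Y(-12))/(W(-21, -43) + E(-61, 7)) = (4938 - 59)/(-10*(-43) + (12 + 7)/(27 + 2*7)) = 4879/(430 + 19/(27 + 14)) = 4879/(430 + 19/41) = 4879/(17649/41) = 4879*(41/17649) = 200039/17649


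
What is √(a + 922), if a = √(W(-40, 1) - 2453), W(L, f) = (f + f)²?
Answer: √(922 + I*√2449) ≈ 30.375 + 0.8146*I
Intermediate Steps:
W(L, f) = 4*f² (W(L, f) = (2*f)² = 4*f²)
a = I*√2449 (a = √(4*1² - 2453) = √(4*1 - 2453) = √(4 - 2453) = √(-2449) = I*√2449 ≈ 49.487*I)
√(a + 922) = √(I*√2449 + 922) = √(922 + I*√2449)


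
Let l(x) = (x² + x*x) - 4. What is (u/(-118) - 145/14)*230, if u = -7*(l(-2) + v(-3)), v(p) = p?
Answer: -978190/413 ≈ -2368.5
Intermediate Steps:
l(x) = -4 + 2*x² (l(x) = (x² + x²) - 4 = 2*x² - 4 = -4 + 2*x²)
u = -7 (u = -7*((-4 + 2*(-2)²) - 3) = -7*((-4 + 2*4) - 3) = -7*((-4 + 8) - 3) = -7*(4 - 3) = -7*1 = -7)
(u/(-118) - 145/14)*230 = (-7/(-118) - 145/14)*230 = (-7*(-1/118) - 145*1/14)*230 = (7/118 - 145/14)*230 = -4253/413*230 = -978190/413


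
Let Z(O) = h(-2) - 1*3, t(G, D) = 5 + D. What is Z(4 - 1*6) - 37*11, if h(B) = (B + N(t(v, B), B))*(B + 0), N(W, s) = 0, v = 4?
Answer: -406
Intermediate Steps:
h(B) = B**2 (h(B) = (B + 0)*(B + 0) = B*B = B**2)
Z(O) = 1 (Z(O) = (-2)**2 - 1*3 = 4 - 3 = 1)
Z(4 - 1*6) - 37*11 = 1 - 37*11 = 1 - 407 = -406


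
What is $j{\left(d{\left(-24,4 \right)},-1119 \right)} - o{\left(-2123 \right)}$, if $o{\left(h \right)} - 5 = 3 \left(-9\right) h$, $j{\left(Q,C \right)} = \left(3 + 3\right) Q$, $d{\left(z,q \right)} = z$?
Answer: $-57470$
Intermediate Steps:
$j{\left(Q,C \right)} = 6 Q$
$o{\left(h \right)} = 5 - 27 h$ ($o{\left(h \right)} = 5 + 3 \left(-9\right) h = 5 - 27 h$)
$j{\left(d{\left(-24,4 \right)},-1119 \right)} - o{\left(-2123 \right)} = 6 \left(-24\right) - \left(5 - -57321\right) = -144 - \left(5 + 57321\right) = -144 - 57326 = -57470$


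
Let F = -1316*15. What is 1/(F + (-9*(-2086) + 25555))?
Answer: 1/24589 ≈ 4.0669e-5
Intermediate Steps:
F = -19740
1/(F + (-9*(-2086) + 25555)) = 1/(-19740 + (-9*(-2086) + 25555)) = 1/(-19740 + (18774 + 25555)) = 1/(-19740 + 44329) = 1/24589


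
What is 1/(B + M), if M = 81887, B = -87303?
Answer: -1/5416 ≈ -0.00018464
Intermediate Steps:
1/(B + M) = 1/(-87303 + 81887) = 1/(-5416) = -1/5416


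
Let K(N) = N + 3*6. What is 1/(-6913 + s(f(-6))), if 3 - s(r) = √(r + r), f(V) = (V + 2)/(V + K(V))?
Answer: -10365/71622152 + I*√3/71622152 ≈ -0.00014472 + 2.4183e-8*I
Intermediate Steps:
K(N) = 18 + N (K(N) = N + 18 = 18 + N)
f(V) = (2 + V)/(18 + 2*V) (f(V) = (V + 2)/(V + (18 + V)) = (2 + V)/(18 + 2*V))
s(r) = 3 - √2*√r (s(r) = 3 - √(r + r) = 3 - √(2*r) = 3 - √2*√r)
1/(-6913 + s(f(-6))) = 1/(-6913 + (3 - √2*√((2 - 6)/(2*(9 - 6))))) = 1/(-6913 + (3 - √2*√((½)*(-4)/3))) = 1/(-6913 + (3 - √2*√((½)*(⅓)*(-4)))) = 1/(-6913 + (3 - √2*√(-⅔))) = 1/(-6913 + (3 - √2*I*√6/3)) = 1/(-6913 + (3 - 2*I*√3/3)) = 1/(-6910 - 2*I*√3/3)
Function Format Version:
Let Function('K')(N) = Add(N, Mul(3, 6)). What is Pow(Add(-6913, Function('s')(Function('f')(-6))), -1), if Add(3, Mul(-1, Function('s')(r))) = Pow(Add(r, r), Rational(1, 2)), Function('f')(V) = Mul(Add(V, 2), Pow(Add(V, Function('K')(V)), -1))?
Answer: Add(Rational(-10365, 71622152), Mul(Rational(1, 71622152), I, Pow(3, Rational(1, 2)))) ≈ Add(-0.00014472, Mul(2.4183e-8, I))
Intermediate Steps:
Function('K')(N) = Add(18, N) (Function('K')(N) = Add(N, 18) = Add(18, N))
Function('f')(V) = Mul(Pow(Add(18, Mul(2, V)), -1), Add(2, V)) (Function('f')(V) = Mul(Add(V, 2), Pow(Add(V, Add(18, V)), -1)) = Mul(Add(2, V), Pow(Add(18, Mul(2, V)), -1)) = Mul(Pow(Add(18, Mul(2, V)), -1), Add(2, V)))
Function('s')(r) = Add(3, Mul(-1, Pow(2, Rational(1, 2)), Pow(r, Rational(1, 2)))) (Function('s')(r) = Add(3, Mul(-1, Pow(Add(r, r), Rational(1, 2)))) = Add(3, Mul(-1, Pow(Mul(2, r), Rational(1, 2)))) = Add(3, Mul(-1, Mul(Pow(2, Rational(1, 2)), Pow(r, Rational(1, 2))))) = Add(3, Mul(-1, Pow(2, Rational(1, 2)), Pow(r, Rational(1, 2)))))
Pow(Add(-6913, Function('s')(Function('f')(-6))), -1) = Pow(Add(-6913, Add(3, Mul(-1, Pow(2, Rational(1, 2)), Pow(Mul(Rational(1, 2), Pow(Add(9, -6), -1), Add(2, -6)), Rational(1, 2))))), -1) = Pow(Add(-6913, Add(3, Mul(-1, Pow(2, Rational(1, 2)), Pow(Mul(Rational(1, 2), Pow(3, -1), -4), Rational(1, 2))))), -1) = Pow(Add(-6913, Add(3, Mul(-1, Pow(2, Rational(1, 2)), Pow(Mul(Rational(1, 2), Rational(1, 3), -4), Rational(1, 2))))), -1) = Pow(Add(-6913, Add(3, Mul(-1, Pow(2, Rational(1, 2)), Pow(Rational(-2, 3), Rational(1, 2))))), -1) = Pow(Add(-6913, Add(3, Mul(-1, Pow(2, Rational(1, 2)), Mul(Rational(1, 3), I, Pow(6, Rational(1, 2)))))), -1) = Pow(Add(-6913, Add(3, Mul(Rational(-2, 3), I, Pow(3, Rational(1, 2))))), -1) = Pow(Add(-6910, Mul(Rational(-2, 3), I, Pow(3, Rational(1, 2)))), -1)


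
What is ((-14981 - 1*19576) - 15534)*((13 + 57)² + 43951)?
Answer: -2446995441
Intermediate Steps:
((-14981 - 1*19576) - 15534)*((13 + 57)² + 43951) = ((-14981 - 19576) - 15534)*(70² + 43951) = (-34557 - 15534)*(4900 + 43951) = -50091*48851 = -2446995441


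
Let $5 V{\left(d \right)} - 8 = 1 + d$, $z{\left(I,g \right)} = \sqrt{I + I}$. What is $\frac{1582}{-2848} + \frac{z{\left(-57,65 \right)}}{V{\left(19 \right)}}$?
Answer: $- \frac{791}{1424} + \frac{5 i \sqrt{114}}{28} \approx -0.55548 + 1.9066 i$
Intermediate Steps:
$z{\left(I,g \right)} = \sqrt{2} \sqrt{I}$ ($z{\left(I,g \right)} = \sqrt{2 I} = \sqrt{2} \sqrt{I}$)
$V{\left(d \right)} = \frac{9}{5} + \frac{d}{5}$ ($V{\left(d \right)} = \frac{8}{5} + \frac{1 + d}{5} = \frac{8}{5} + \left(\frac{1}{5} + \frac{d}{5}\right) = \frac{9}{5} + \frac{d}{5}$)
$\frac{1582}{-2848} + \frac{z{\left(-57,65 \right)}}{V{\left(19 \right)}} = \frac{1582}{-2848} + \frac{\sqrt{2} \sqrt{-57}}{\frac{9}{5} + \frac{1}{5} \cdot 19} = 1582 \left(- \frac{1}{2848}\right) + \frac{\sqrt{2} i \sqrt{57}}{\frac{9}{5} + \frac{19}{5}} = - \frac{791}{1424} + \frac{i \sqrt{114}}{\frac{28}{5}} = - \frac{791}{1424} + i \sqrt{114} \cdot \frac{5}{28} = - \frac{791}{1424} + \frac{5 i \sqrt{114}}{28}$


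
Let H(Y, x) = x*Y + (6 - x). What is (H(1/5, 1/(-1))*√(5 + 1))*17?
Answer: 578*√6/5 ≈ 283.16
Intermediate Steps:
H(Y, x) = 6 - x + Y*x (H(Y, x) = Y*x + (6 - x) = 6 - x + Y*x)
(H(1/5, 1/(-1))*√(5 + 1))*17 = ((6 - 1/(-1) + 1/(5*(-1)))*√(5 + 1))*17 = ((6 - 1*(-1) + (⅕)*(-1))*√6)*17 = ((6 + 1 - ⅕)*√6)*17 = (34*√6/5)*17 = 578*√6/5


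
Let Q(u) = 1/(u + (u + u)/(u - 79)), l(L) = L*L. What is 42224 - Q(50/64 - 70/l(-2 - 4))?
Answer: 318425644496/7541185 ≈ 42225.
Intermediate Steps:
l(L) = L²
Q(u) = 1/(u + 2*u/(-79 + u)) (Q(u) = 1/(u + (2*u)/(-79 + u)) = 1/(u + 2*u/(-79 + u)))
42224 - Q(50/64 - 70/l(-2 - 4)) = 42224 - (-79 + (50/64 - 70/(-2 - 4)²))/((50/64 - 70/(-2 - 4)²)*(-77 + (50/64 - 70/(-2 - 4)²))) = 42224 - (-79 + (50*(1/64) - 70/((-6)²)))/((50*(1/64) - 70/((-6)²))*(-77 + (50*(1/64) - 70/((-6)²)))) = 42224 - (-79 + (25/32 - 70/36))/((25/32 - 70/36)*(-77 + (25/32 - 70/36))) = 42224 - (-79 + (25/32 - 70*1/36))/((25/32 - 70*1/36)*(-77 + (25/32 - 70*1/36))) = 42224 - (-79 + (25/32 - 35/18))/((25/32 - 35/18)*(-77 + (25/32 - 35/18))) = 42224 - (-79 - 335/288)/((-335/288)*(-77 - 335/288)) = 42224 - (-288)*(-23087)/(335*(-22511/288)*288) = 42224 - (-288)*(-288)*(-23087)/(335*22511*288) = 42224 - 1*(-6649056/7541185) = 42224 + 6649056/7541185 = 318425644496/7541185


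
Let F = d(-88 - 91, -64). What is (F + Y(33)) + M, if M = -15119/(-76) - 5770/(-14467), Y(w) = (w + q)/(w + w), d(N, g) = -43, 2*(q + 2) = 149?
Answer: 1432566781/9070809 ≈ 157.93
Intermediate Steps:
q = 145/2 (q = -2 + (½)*149 = -2 + 149/2 = 145/2 ≈ 72.500)
Y(w) = (145/2 + w)/(2*w) (Y(w) = (w + 145/2)/(w + w) = (145/2 + w)/((2*w)) = (145/2 + w)*(1/(2*w)) = (145/2 + w)/(2*w))
F = -43
M = 219165093/1099492 (M = -15119*(-1/76) - 5770*(-1/14467) = 15119/76 + 5770/14467 = 219165093/1099492 ≈ 199.33)
(F + Y(33)) + M = (-43 + (¼)*(145 + 2*33)/33) + 219165093/1099492 = (-43 + (¼)*(1/33)*(145 + 66)) + 219165093/1099492 = (-43 + (¼)*(1/33)*211) + 219165093/1099492 = (-43 + 211/132) + 219165093/1099492 = -5465/132 + 219165093/1099492 = 1432566781/9070809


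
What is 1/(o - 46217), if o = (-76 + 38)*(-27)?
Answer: -1/45191 ≈ -2.2128e-5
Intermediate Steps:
o = 1026 (o = -38*(-27) = 1026)
1/(o - 46217) = 1/(1026 - 46217) = 1/(-45191) = -1/45191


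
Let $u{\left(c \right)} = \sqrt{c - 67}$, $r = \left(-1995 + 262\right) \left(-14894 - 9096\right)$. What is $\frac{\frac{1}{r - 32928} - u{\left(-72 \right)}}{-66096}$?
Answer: $- \frac{1}{2745742979232} + \frac{i \sqrt{139}}{66096} \approx -3.642 \cdot 10^{-13} + 0.00017837 i$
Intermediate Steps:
$r = 41574670$ ($r = \left(-1733\right) \left(-23990\right) = 41574670$)
$u{\left(c \right)} = \sqrt{-67 + c}$
$\frac{\frac{1}{r - 32928} - u{\left(-72 \right)}}{-66096} = \frac{\frac{1}{41574670 - 32928} - \sqrt{-67 - 72}}{-66096} = \left(\frac{1}{41541742} - \sqrt{-139}\right) \left(- \frac{1}{66096}\right) = \left(\frac{1}{41541742} - i \sqrt{139}\right) \left(- \frac{1}{66096}\right) = - \frac{1}{2745742979232} + \frac{i \sqrt{139}}{66096}$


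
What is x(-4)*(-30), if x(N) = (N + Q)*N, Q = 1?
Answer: -360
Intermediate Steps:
x(N) = N*(1 + N) (x(N) = (N + 1)*N = (1 + N)*N = N*(1 + N))
x(-4)*(-30) = -4*(1 - 4)*(-30) = -4*(-3)*(-30) = 12*(-30) = -360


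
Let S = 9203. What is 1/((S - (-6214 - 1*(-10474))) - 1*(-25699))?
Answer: 1/30642 ≈ 3.2635e-5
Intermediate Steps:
1/((S - (-6214 - 1*(-10474))) - 1*(-25699)) = 1/((9203 - (-6214 - 1*(-10474))) - 1*(-25699)) = 1/((9203 - (-6214 + 10474)) + 25699) = 1/((9203 - 1*4260) + 25699) = 1/((9203 - 4260) + 25699) = 1/(4943 + 25699) = 1/30642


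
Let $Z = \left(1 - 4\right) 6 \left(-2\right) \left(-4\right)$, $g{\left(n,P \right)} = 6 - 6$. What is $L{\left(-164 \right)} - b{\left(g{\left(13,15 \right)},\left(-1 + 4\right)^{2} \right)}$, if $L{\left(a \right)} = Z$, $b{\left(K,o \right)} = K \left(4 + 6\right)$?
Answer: $-144$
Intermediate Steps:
$g{\left(n,P \right)} = 0$
$Z = -144$ ($Z = - 3 \left(\left(-12\right) \left(-4\right)\right) = \left(-3\right) 48 = -144$)
$b{\left(K,o \right)} = 10 K$ ($b{\left(K,o \right)} = K 10 = 10 K$)
$L{\left(a \right)} = -144$
$L{\left(-164 \right)} - b{\left(g{\left(13,15 \right)},\left(-1 + 4\right)^{2} \right)} = -144 - 10 \cdot 0 = -144 - 0 = -144 + 0 = -144$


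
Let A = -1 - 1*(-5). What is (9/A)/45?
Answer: 1/20 ≈ 0.050000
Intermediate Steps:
A = 4 (A = -1 + 5 = 4)
(9/A)/45 = (9/4)/45 = (9*(¼))*(1/45) = (9/4)*(1/45) = 1/20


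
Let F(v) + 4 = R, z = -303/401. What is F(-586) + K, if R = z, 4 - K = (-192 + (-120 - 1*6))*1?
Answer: 127215/401 ≈ 317.24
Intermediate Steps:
K = 322 (K = 4 - (-192 + (-120 - 1*6)) = 4 - (-192 + (-120 - 6)) = 4 - (-192 - 126) = 4 - (-318) = 4 - 1*(-318) = 4 + 318 = 322)
z = -303/401 (z = -303*1/401 = -303/401 ≈ -0.75561)
R = -303/401 ≈ -0.75561
F(v) = -1907/401 (F(v) = -4 - 303/401 = -1907/401)
F(-586) + K = -1907/401 + 322 = 127215/401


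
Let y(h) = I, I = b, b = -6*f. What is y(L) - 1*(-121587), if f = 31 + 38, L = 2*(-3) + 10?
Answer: 121173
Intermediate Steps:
L = 4 (L = -6 + 10 = 4)
f = 69
b = -414 (b = -6*69 = -414)
I = -414
y(h) = -414
y(L) - 1*(-121587) = -414 - 1*(-121587) = -414 + 121587 = 121173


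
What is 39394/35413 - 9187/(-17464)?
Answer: 1013316047/618452632 ≈ 1.6385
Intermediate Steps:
39394/35413 - 9187/(-17464) = 39394*(1/35413) - 9187*(-1/17464) = 39394/35413 + 9187/17464 = 1013316047/618452632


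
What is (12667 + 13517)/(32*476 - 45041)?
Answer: -26184/29809 ≈ -0.87839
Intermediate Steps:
(12667 + 13517)/(32*476 - 45041) = 26184/(15232 - 45041) = 26184/(-29809) = 26184*(-1/29809) = -26184/29809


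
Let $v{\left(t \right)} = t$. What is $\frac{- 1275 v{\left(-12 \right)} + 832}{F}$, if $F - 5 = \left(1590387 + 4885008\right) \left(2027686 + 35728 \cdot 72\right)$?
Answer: $\frac{16132}{29787477490295} \approx 5.4157 \cdot 10^{-10}$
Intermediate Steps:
$F = 29787477490295$ ($F = 5 + \left(1590387 + 4885008\right) \left(2027686 + 35728 \cdot 72\right) = 5 + 6475395 \left(2027686 + 2572416\right) = 5 + 6475395 \cdot 4600102 = 5 + 29787477490290 = 29787477490295$)
$\frac{- 1275 v{\left(-12 \right)} + 832}{F} = \frac{\left(-1275\right) \left(-12\right) + 832}{29787477490295} = \left(15300 + 832\right) \frac{1}{29787477490295} = 16132 \cdot \frac{1}{29787477490295} = \frac{16132}{29787477490295}$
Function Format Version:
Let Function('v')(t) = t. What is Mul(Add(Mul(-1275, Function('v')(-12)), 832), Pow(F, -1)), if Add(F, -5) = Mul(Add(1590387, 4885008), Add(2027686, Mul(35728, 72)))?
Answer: Rational(16132, 29787477490295) ≈ 5.4157e-10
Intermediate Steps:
F = 29787477490295 (F = Add(5, Mul(Add(1590387, 4885008), Add(2027686, Mul(35728, 72)))) = Add(5, Mul(6475395, Add(2027686, 2572416))) = Add(5, Mul(6475395, 4600102)) = Add(5, 29787477490290) = 29787477490295)
Mul(Add(Mul(-1275, Function('v')(-12)), 832), Pow(F, -1)) = Mul(Add(Mul(-1275, -12), 832), Pow(29787477490295, -1)) = Mul(Add(15300, 832), Rational(1, 29787477490295)) = Mul(16132, Rational(1, 29787477490295)) = Rational(16132, 29787477490295)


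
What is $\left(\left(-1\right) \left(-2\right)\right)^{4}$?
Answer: $16$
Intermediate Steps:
$\left(\left(-1\right) \left(-2\right)\right)^{4} = 2^{4} = 16$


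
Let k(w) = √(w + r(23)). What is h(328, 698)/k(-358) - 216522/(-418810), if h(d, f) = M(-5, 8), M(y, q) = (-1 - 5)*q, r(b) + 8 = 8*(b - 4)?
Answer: 108261/209405 + 24*I*√214/107 ≈ 0.51699 + 3.2812*I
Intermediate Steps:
r(b) = -40 + 8*b (r(b) = -8 + 8*(b - 4) = -8 + 8*(-4 + b) = -8 + (-32 + 8*b) = -40 + 8*b)
M(y, q) = -6*q
h(d, f) = -48 (h(d, f) = -6*8 = -48)
k(w) = √(144 + w) (k(w) = √(w + (-40 + 8*23)) = √(w + (-40 + 184)) = √(w + 144) = √(144 + w))
h(328, 698)/k(-358) - 216522/(-418810) = -48/√(144 - 358) - 216522/(-418810) = -48*(-I*√214/214) - 216522*(-1/418810) = -48*(-I*√214/214) + 108261/209405 = -(-24)*I*√214/107 + 108261/209405 = 24*I*√214/107 + 108261/209405 = 108261/209405 + 24*I*√214/107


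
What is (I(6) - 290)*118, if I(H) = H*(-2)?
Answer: -35636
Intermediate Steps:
I(H) = -2*H
(I(6) - 290)*118 = (-2*6 - 290)*118 = (-12 - 290)*118 = -302*118 = -35636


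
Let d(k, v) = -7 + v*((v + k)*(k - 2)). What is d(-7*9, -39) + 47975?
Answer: -210602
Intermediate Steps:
d(k, v) = -7 + v*(-2 + k)*(k + v) (d(k, v) = -7 + v*((k + v)*(-2 + k)) = -7 + v*((-2 + k)*(k + v)) = -7 + v*(-2 + k)*(k + v))
d(-7*9, -39) + 47975 = (-7 - 2*(-39)² - 7*9*(-39)² - 39*(-7*9)² - 2*(-7*9)*(-39)) + 47975 = (-7 - 2*1521 - 63*1521 - 39*(-63)² - 2*(-63)*(-39)) + 47975 = (-7 - 3042 - 95823 - 39*3969 - 4914) + 47975 = (-7 - 3042 - 95823 - 154791 - 4914) + 47975 = -258577 + 47975 = -210602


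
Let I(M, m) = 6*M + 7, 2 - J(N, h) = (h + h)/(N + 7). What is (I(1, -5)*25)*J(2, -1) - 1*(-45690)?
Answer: 417710/9 ≈ 46412.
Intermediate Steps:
J(N, h) = 2 - 2*h/(7 + N) (J(N, h) = 2 - (h + h)/(N + 7) = 2 - 2*h/(7 + N))
I(M, m) = 7 + 6*M
(I(1, -5)*25)*J(2, -1) - 1*(-45690) = ((7 + 6*1)*25)*(2*(7 + 2 - 1*(-1))/(7 + 2)) - 1*(-45690) = ((7 + 6)*25)*(2*(7 + 2 + 1)/9) + 45690 = (13*25)*(2*(⅑)*10) + 45690 = 325*(20/9) + 45690 = 6500/9 + 45690 = 417710/9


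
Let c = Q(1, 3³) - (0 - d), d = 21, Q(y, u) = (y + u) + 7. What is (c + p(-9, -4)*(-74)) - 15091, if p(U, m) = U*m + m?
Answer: -17403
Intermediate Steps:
p(U, m) = m + U*m
Q(y, u) = 7 + u + y (Q(y, u) = (u + y) + 7 = 7 + u + y)
c = 56 (c = (7 + 3³ + 1) - (0 - 1*21) = (7 + 27 + 1) - (0 - 21) = 35 - 1*(-21) = 35 + 21 = 56)
(c + p(-9, -4)*(-74)) - 15091 = (56 - 4*(1 - 9)*(-74)) - 15091 = (56 - 4*(-8)*(-74)) - 15091 = (56 + 32*(-74)) - 15091 = (56 - 2368) - 15091 = -2312 - 15091 = -17403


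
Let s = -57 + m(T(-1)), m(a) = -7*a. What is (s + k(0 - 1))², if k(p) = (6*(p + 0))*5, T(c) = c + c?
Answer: 5329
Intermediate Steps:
T(c) = 2*c
k(p) = 30*p (k(p) = (6*p)*5 = 30*p)
s = -43 (s = -57 - 14*(-1) = -57 - 7*(-2) = -57 + 14 = -43)
(s + k(0 - 1))² = (-43 + 30*(0 - 1))² = (-43 + 30*(-1))² = (-43 - 30)² = (-73)² = 5329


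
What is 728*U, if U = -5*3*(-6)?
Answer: 65520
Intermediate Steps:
U = 90 (U = -15*(-6) = 90)
728*U = 728*90 = 65520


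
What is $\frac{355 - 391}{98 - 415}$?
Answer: $\frac{36}{317} \approx 0.11356$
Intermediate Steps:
$\frac{355 - 391}{98 - 415} = - \frac{36}{-317} = \left(-36\right) \left(- \frac{1}{317}\right) = \frac{36}{317}$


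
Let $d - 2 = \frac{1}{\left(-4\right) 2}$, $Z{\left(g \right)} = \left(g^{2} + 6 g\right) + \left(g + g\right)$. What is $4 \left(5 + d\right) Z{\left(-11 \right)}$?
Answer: $\frac{1815}{2} \approx 907.5$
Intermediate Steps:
$Z{\left(g \right)} = g^{2} + 8 g$ ($Z{\left(g \right)} = \left(g^{2} + 6 g\right) + 2 g = g^{2} + 8 g$)
$d = \frac{15}{8}$ ($d = 2 + \frac{1}{\left(-4\right) 2} = 2 + \frac{1}{-8} = 2 - \frac{1}{8} = \frac{15}{8} \approx 1.875$)
$4 \left(5 + d\right) Z{\left(-11 \right)} = 4 \left(5 + \frac{15}{8}\right) \left(- 11 \left(8 - 11\right)\right) = 4 \cdot \frac{55}{8} \left(\left(-11\right) \left(-3\right)\right) = \frac{55}{2} \cdot 33 = \frac{1815}{2}$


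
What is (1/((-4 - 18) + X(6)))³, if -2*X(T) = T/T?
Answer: -8/91125 ≈ -8.7791e-5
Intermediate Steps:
X(T) = -½ (X(T) = -T/(2*T) = -½*1 = -½)
(1/((-4 - 18) + X(6)))³ = (1/((-4 - 18) - ½))³ = (1/(-22 - ½))³ = (1/(-45/2))³ = (-2/45)³ = -8/91125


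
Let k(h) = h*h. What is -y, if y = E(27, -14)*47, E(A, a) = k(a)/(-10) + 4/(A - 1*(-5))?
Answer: 36613/40 ≈ 915.33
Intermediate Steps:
k(h) = h**2
E(A, a) = 4/(5 + A) - a**2/10 (E(A, a) = a**2/(-10) + 4/(A - 1*(-5)) = a**2*(-1/10) + 4/(A + 5) = -a**2/10 + 4/(5 + A) = 4/(5 + A) - a**2/10)
y = -36613/40 (y = ((40 - 5*(-14)**2 - 1*27*(-14)**2)/(10*(5 + 27)))*47 = ((1/10)*(40 - 5*196 - 1*27*196)/32)*47 = ((1/10)*(1/32)*(40 - 980 - 5292))*47 = ((1/10)*(1/32)*(-6232))*47 = -779/40*47 = -36613/40 ≈ -915.33)
-y = -1*(-36613/40) = 36613/40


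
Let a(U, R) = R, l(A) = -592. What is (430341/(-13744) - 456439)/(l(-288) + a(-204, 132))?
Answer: 6273727957/6322240 ≈ 992.33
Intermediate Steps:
(430341/(-13744) - 456439)/(l(-288) + a(-204, 132)) = (430341/(-13744) - 456439)/(-592 + 132) = (430341*(-1/13744) - 456439)/(-460) = (-430341/13744 - 456439)*(-1/460) = -6273727957/13744*(-1/460) = 6273727957/6322240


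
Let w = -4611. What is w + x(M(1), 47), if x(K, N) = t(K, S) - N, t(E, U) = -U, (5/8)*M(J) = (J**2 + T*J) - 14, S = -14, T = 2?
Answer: -4644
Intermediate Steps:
M(J) = -112/5 + 8*J**2/5 + 16*J/5 (M(J) = 8*((J**2 + 2*J) - 14)/5 = 8*(-14 + J**2 + 2*J)/5 = -112/5 + 8*J**2/5 + 16*J/5)
x(K, N) = 14 - N (x(K, N) = -1*(-14) - N = 14 - N)
w + x(M(1), 47) = -4611 + (14 - 1*47) = -4611 + (14 - 47) = -4611 - 33 = -4644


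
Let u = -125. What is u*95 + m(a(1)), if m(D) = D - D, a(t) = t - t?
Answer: -11875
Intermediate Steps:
a(t) = 0
m(D) = 0
u*95 + m(a(1)) = -125*95 + 0 = -11875 + 0 = -11875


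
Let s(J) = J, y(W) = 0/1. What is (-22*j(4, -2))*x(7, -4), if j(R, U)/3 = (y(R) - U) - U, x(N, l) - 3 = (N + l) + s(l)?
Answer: -528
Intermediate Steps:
y(W) = 0 (y(W) = 0*1 = 0)
x(N, l) = 3 + N + 2*l (x(N, l) = 3 + ((N + l) + l) = 3 + (N + 2*l) = 3 + N + 2*l)
j(R, U) = -6*U (j(R, U) = 3*((0 - U) - U) = 3*(-U - U) = 3*(-2*U) = -6*U)
(-22*j(4, -2))*x(7, -4) = (-(-132)*(-2))*(3 + 7 + 2*(-4)) = (-22*12)*(3 + 7 - 8) = -264*2 = -528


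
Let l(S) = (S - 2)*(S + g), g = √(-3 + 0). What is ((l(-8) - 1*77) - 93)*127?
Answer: -11430 - 1270*I*√3 ≈ -11430.0 - 2199.7*I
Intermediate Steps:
g = I*√3 (g = √(-3) = I*√3 ≈ 1.732*I)
l(S) = (-2 + S)*(S + I*√3) (l(S) = (S - 2)*(S + I*√3) = (-2 + S)*(S + I*√3))
((l(-8) - 1*77) - 93)*127 = ((((-8)² - 2*(-8) - 2*I*√3 + I*(-8)*√3) - 1*77) - 93)*127 = (((64 + 16 - 2*I*√3 - 8*I*√3) - 77) - 93)*127 = (((80 - 10*I*√3) - 77) - 93)*127 = ((3 - 10*I*√3) - 93)*127 = (-90 - 10*I*√3)*127 = -11430 - 1270*I*√3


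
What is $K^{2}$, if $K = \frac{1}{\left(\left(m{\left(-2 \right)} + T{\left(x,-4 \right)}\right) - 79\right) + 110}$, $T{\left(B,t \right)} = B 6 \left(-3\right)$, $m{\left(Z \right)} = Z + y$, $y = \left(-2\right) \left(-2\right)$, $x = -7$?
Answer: $\frac{1}{25281} \approx 3.9555 \cdot 10^{-5}$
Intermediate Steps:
$y = 4$
$m{\left(Z \right)} = 4 + Z$ ($m{\left(Z \right)} = Z + 4 = 4 + Z$)
$T{\left(B,t \right)} = - 18 B$ ($T{\left(B,t \right)} = 6 B \left(-3\right) = - 18 B$)
$K = \frac{1}{159}$ ($K = \frac{1}{\left(\left(\left(4 - 2\right) - -126\right) - 79\right) + 110} = \frac{1}{\left(\left(2 + 126\right) - 79\right) + 110} = \frac{1}{\left(128 - 79\right) + 110} = \frac{1}{49 + 110} = \frac{1}{159} \approx 0.0062893$)
$K^{2} = \left(\frac{1}{159}\right)^{2} = \frac{1}{25281}$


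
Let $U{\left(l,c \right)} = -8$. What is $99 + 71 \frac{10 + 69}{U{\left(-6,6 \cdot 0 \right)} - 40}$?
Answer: $- \frac{857}{48} \approx -17.854$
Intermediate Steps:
$99 + 71 \frac{10 + 69}{U{\left(-6,6 \cdot 0 \right)} - 40} = 99 + 71 \frac{10 + 69}{-8 - 40} = 99 + 71 \frac{79}{-48} = 99 + 71 \cdot 79 \left(- \frac{1}{48}\right) = 99 + 71 \left(- \frac{79}{48}\right) = 99 - \frac{5609}{48} = - \frac{857}{48}$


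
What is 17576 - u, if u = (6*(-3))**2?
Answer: 17252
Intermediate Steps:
u = 324 (u = (-18)**2 = 324)
17576 - u = 17576 - 1*324 = 17576 - 324 = 17252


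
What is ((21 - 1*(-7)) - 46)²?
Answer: 324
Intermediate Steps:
((21 - 1*(-7)) - 46)² = ((21 + 7) - 46)² = (28 - 46)² = (-18)² = 324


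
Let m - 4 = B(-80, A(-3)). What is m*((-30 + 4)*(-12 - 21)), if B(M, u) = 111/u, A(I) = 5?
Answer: 112398/5 ≈ 22480.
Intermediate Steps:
m = 131/5 (m = 4 + 111/5 = 131/5 ≈ 26.200)
m*((-30 + 4)*(-12 - 21)) = 131*((-30 + 4)*(-12 - 21))/5 = 131*(-26*(-33))/5 = (131/5)*858 = 112398/5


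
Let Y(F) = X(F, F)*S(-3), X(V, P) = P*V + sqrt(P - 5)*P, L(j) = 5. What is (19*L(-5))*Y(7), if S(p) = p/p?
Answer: 4655 + 665*sqrt(2) ≈ 5595.5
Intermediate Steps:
S(p) = 1
X(V, P) = P*V + P*sqrt(-5 + P) (X(V, P) = P*V + sqrt(-5 + P)*P = P*V + P*sqrt(-5 + P))
Y(F) = F*(F + sqrt(-5 + F)) (Y(F) = (F*(F + sqrt(-5 + F)))*1 = F*(F + sqrt(-5 + F)))
(19*L(-5))*Y(7) = (19*5)*(7*(7 + sqrt(-5 + 7))) = 95*(7*(7 + sqrt(2))) = 95*(49 + 7*sqrt(2)) = 4655 + 665*sqrt(2)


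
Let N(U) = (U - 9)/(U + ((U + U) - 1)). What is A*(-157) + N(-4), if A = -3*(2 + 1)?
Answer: 1414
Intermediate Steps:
A = -9 (A = -3*3 = -9)
N(U) = (-9 + U)/(-1 + 3*U) (N(U) = (-9 + U)/(U + (2*U - 1)) = (-9 + U)/(U + (-1 + 2*U)) = (-9 + U)/(-1 + 3*U))
A*(-157) + N(-4) = -9*(-157) + (-9 - 4)/(-1 + 3*(-4)) = 1413 - 13/(-1 - 12) = 1413 - 13/(-13) = 1413 - 1/13*(-13) = 1413 + 1 = 1414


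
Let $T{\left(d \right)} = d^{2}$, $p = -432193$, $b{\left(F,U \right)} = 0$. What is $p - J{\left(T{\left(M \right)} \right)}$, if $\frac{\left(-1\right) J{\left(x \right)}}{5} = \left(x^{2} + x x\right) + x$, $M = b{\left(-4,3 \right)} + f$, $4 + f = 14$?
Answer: $-331693$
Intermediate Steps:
$f = 10$ ($f = -4 + 14 = 10$)
$M = 10$ ($M = 0 + 10 = 10$)
$J{\left(x \right)} = - 10 x^{2} - 5 x$ ($J{\left(x \right)} = - 5 \left(\left(x^{2} + x x\right) + x\right) = - 5 \left(\left(x^{2} + x^{2}\right) + x\right) = - 5 \left(2 x^{2} + x\right) = - 5 \left(x + 2 x^{2}\right) = - 10 x^{2} - 5 x$)
$p - J{\left(T{\left(M \right)} \right)} = -432193 - - 5 \cdot 10^{2} \left(1 + 2 \cdot 10^{2}\right) = -432193 - \left(-5\right) 100 \left(1 + 2 \cdot 100\right) = -432193 - \left(-5\right) 100 \left(1 + 200\right) = -432193 - \left(-5\right) 100 \cdot 201 = -432193 - -100500 = -432193 + 100500 = -331693$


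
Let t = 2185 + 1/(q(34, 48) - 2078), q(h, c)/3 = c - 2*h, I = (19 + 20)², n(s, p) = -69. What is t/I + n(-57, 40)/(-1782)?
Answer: 79157830/53656317 ≈ 1.4753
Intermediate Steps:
I = 1521 (I = 39² = 1521)
q(h, c) = -6*h + 3*c (q(h, c) = 3*(c - 2*h) = -6*h + 3*c)
t = 4671529/2138 (t = 2185 + 1/((-6*34 + 3*48) - 2078) = 2185 + 1/((-204 + 144) - 2078) = 2185 + 1/(-60 - 2078) = 2185 + 1/(-2138) = 2185 - 1/2138 = 4671529/2138 ≈ 2185.0)
t/I + n(-57, 40)/(-1782) = (4671529/2138)/1521 - 69/(-1782) = (4671529/2138)*(1/1521) - 69*(-1/1782) = 4671529/3251898 + 23/594 = 79157830/53656317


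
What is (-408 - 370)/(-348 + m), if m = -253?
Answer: 778/601 ≈ 1.2945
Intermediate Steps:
(-408 - 370)/(-348 + m) = (-408 - 370)/(-348 - 253) = -778/(-601) = -778*(-1/601) = 778/601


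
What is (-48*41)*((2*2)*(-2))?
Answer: 15744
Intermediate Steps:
(-48*41)*((2*2)*(-2)) = -7872*(-2) = -1968*(-8) = 15744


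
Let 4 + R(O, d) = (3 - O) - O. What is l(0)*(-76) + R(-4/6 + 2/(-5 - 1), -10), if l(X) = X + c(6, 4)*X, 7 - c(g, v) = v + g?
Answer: 1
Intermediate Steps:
c(g, v) = 7 - g - v (c(g, v) = 7 - (v + g) = 7 - (g + v) = 7 + (-g - v) = 7 - g - v)
l(X) = -2*X (l(X) = X + (7 - 1*6 - 1*4)*X = X + (7 - 6 - 4)*X = X - 3*X = -2*X)
R(O, d) = -1 - 2*O (R(O, d) = -4 + ((3 - O) - O) = -4 + (3 - 2*O) = -1 - 2*O)
l(0)*(-76) + R(-4/6 + 2/(-5 - 1), -10) = -2*0*(-76) + (-1 - 2*(-4/6 + 2/(-5 - 1))) = 0*(-76) + (-1 - 2*(-4*⅙ + 2/(-6))) = 0 + (-1 - 2*(-⅔ + 2*(-⅙))) = 0 + (-1 - 2*(-⅔ - ⅓)) = 0 + (-1 - 2*(-1)) = 0 + (-1 + 2) = 0 + 1 = 1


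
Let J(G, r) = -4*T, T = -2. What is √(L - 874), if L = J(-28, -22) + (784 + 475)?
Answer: √393 ≈ 19.824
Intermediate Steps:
J(G, r) = 8 (J(G, r) = -4*(-2) = 8)
L = 1267 (L = 8 + (784 + 475) = 8 + 1259 = 1267)
√(L - 874) = √(1267 - 874) = √393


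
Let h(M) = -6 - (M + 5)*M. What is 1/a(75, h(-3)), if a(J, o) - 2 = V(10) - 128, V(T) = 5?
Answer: -1/121 ≈ -0.0082645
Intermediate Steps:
h(M) = -6 - M*(5 + M) (h(M) = -6 - (5 + M)*M = -6 - M*(5 + M))
a(J, o) = -121 (a(J, o) = 2 + (5 - 128) = 2 - 123 = -121)
1/a(75, h(-3)) = 1/(-121) = -1/121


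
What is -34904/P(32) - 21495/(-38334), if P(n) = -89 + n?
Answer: 446411717/728346 ≈ 612.91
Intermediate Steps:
-34904/P(32) - 21495/(-38334) = -34904/(-89 + 32) - 21495/(-38334) = -34904/(-57) - 21495*(-1/38334) = -34904*(-1/57) + 7165/12778 = 34904/57 + 7165/12778 = 446411717/728346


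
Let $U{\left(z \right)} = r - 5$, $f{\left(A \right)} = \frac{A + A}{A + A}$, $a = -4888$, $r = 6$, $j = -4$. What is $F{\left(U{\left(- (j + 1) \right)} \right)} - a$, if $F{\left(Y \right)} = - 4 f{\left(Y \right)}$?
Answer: $4884$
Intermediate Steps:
$f{\left(A \right)} = 1$ ($f{\left(A \right)} = \frac{2 A}{2 A} = 2 A \frac{1}{2 A} = 1$)
$U{\left(z \right)} = 1$ ($U{\left(z \right)} = 6 - 5 = 1$)
$F{\left(Y \right)} = -4$ ($F{\left(Y \right)} = \left(-4\right) 1 = -4$)
$F{\left(U{\left(- (j + 1) \right)} \right)} - a = -4 - -4888 = -4 + 4888 = 4884$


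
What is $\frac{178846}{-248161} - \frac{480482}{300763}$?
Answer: $- \frac{173027153100}{74637646843} \approx -2.3182$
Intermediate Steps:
$\frac{178846}{-248161} - \frac{480482}{300763} = 178846 \left(- \frac{1}{248161}\right) - \frac{480482}{300763} = - \frac{178846}{248161} - \frac{480482}{300763} = - \frac{173027153100}{74637646843}$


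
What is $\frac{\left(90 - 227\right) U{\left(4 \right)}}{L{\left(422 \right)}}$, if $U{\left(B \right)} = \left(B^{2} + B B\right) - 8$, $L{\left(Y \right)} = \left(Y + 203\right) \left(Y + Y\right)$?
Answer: $- \frac{822}{131875} \approx -0.0062332$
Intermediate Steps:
$L{\left(Y \right)} = 2 Y \left(203 + Y\right)$ ($L{\left(Y \right)} = \left(203 + Y\right) 2 Y = 2 Y \left(203 + Y\right)$)
$U{\left(B \right)} = -8 + 2 B^{2}$ ($U{\left(B \right)} = \left(B^{2} + B^{2}\right) - 8 = 2 B^{2} - 8 = -8 + 2 B^{2}$)
$\frac{\left(90 - 227\right) U{\left(4 \right)}}{L{\left(422 \right)}} = \frac{\left(90 - 227\right) \left(-8 + 2 \cdot 4^{2}\right)}{2 \cdot 422 \left(203 + 422\right)} = \frac{\left(-137\right) \left(-8 + 2 \cdot 16\right)}{2 \cdot 422 \cdot 625} = \frac{\left(-137\right) \left(-8 + 32\right)}{527500} = \left(-137\right) 24 \cdot \frac{1}{527500} = \left(-3288\right) \frac{1}{527500} = - \frac{822}{131875}$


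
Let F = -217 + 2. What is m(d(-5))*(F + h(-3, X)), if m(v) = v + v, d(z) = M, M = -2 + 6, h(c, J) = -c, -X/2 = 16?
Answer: -1696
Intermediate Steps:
X = -32 (X = -2*16 = -32)
M = 4
d(z) = 4
m(v) = 2*v
F = -215
m(d(-5))*(F + h(-3, X)) = (2*4)*(-215 - 1*(-3)) = 8*(-215 + 3) = 8*(-212) = -1696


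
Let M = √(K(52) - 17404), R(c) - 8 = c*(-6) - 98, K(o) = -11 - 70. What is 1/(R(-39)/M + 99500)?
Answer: 434939375/43276467817684 + 9*I*√17485/10819116954421 ≈ 1.005e-5 + 1.1e-10*I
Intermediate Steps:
K(o) = -81
R(c) = -90 - 6*c (R(c) = 8 + (c*(-6) - 98) = 8 + (-6*c - 98) = 8 + (-98 - 6*c) = -90 - 6*c)
M = I*√17485 (M = √(-81 - 17404) = √(-17485) = I*√17485 ≈ 132.23*I)
1/(R(-39)/M + 99500) = 1/((-90 - 6*(-39))/((I*√17485)) + 99500) = 1/((-90 + 234)*(-I*√17485/17485) + 99500) = 1/(144*(-I*√17485/17485) + 99500) = 1/(-144*I*√17485/17485 + 99500) = 1/(99500 - 144*I*√17485/17485)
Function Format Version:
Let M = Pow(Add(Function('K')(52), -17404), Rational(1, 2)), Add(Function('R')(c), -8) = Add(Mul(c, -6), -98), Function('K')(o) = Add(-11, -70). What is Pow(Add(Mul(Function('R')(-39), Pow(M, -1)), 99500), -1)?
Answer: Add(Rational(434939375, 43276467817684), Mul(Rational(9, 10819116954421), I, Pow(17485, Rational(1, 2)))) ≈ Add(1.0050e-5, Mul(1.1000e-10, I))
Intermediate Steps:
Function('K')(o) = -81
Function('R')(c) = Add(-90, Mul(-6, c)) (Function('R')(c) = Add(8, Add(Mul(c, -6), -98)) = Add(8, Add(Mul(-6, c), -98)) = Add(8, Add(-98, Mul(-6, c))) = Add(-90, Mul(-6, c)))
M = Mul(I, Pow(17485, Rational(1, 2))) (M = Pow(Add(-81, -17404), Rational(1, 2)) = Pow(-17485, Rational(1, 2)) = Mul(I, Pow(17485, Rational(1, 2))) ≈ Mul(132.23, I))
Pow(Add(Mul(Function('R')(-39), Pow(M, -1)), 99500), -1) = Pow(Add(Mul(Add(-90, Mul(-6, -39)), Pow(Mul(I, Pow(17485, Rational(1, 2))), -1)), 99500), -1) = Pow(Add(Mul(Add(-90, 234), Mul(Rational(-1, 17485), I, Pow(17485, Rational(1, 2)))), 99500), -1) = Pow(Add(Mul(144, Mul(Rational(-1, 17485), I, Pow(17485, Rational(1, 2)))), 99500), -1) = Pow(Add(Mul(Rational(-144, 17485), I, Pow(17485, Rational(1, 2))), 99500), -1) = Pow(Add(99500, Mul(Rational(-144, 17485), I, Pow(17485, Rational(1, 2)))), -1)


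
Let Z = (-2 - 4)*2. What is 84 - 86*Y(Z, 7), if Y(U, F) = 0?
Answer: 84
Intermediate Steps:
Z = -12 (Z = -6*2 = -12)
84 - 86*Y(Z, 7) = 84 - 86*0 = 84 + 0 = 84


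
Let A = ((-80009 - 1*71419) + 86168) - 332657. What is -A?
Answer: 397917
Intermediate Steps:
A = -397917 (A = ((-80009 - 71419) + 86168) - 332657 = (-151428 + 86168) - 332657 = -65260 - 332657 = -397917)
-A = -1*(-397917) = 397917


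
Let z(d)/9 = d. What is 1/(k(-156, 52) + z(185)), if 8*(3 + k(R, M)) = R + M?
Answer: 1/1649 ≈ 0.00060643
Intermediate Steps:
k(R, M) = -3 + M/8 + R/8 (k(R, M) = -3 + (R + M)/8 = -3 + (M + R)/8 = -3 + (M/8 + R/8) = -3 + M/8 + R/8)
z(d) = 9*d
1/(k(-156, 52) + z(185)) = 1/((-3 + (⅛)*52 + (⅛)*(-156)) + 9*185) = 1/((-3 + 13/2 - 39/2) + 1665) = 1/(-16 + 1665) = 1/1649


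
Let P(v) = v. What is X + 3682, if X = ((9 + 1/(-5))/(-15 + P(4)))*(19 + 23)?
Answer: 18242/5 ≈ 3648.4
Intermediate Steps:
X = -168/5 (X = ((9 + 1/(-5))/(-15 + 4))*(19 + 23) = ((9 - ⅕)/(-11))*42 = ((44/5)*(-1/11))*42 = -⅘*42 = -168/5 ≈ -33.600)
X + 3682 = -168/5 + 3682 = 18242/5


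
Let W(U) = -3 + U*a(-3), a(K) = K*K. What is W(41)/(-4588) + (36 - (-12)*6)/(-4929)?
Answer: -12363/121582 ≈ -0.10168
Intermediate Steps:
a(K) = K²
W(U) = -3 + 9*U (W(U) = -3 + U*(-3)² = -3 + U*9 = -3 + 9*U)
W(41)/(-4588) + (36 - (-12)*6)/(-4929) = (-3 + 9*41)/(-4588) + (36 - (-12)*6)/(-4929) = (-3 + 369)*(-1/4588) + (36 - 12*(-6))*(-1/4929) = 366*(-1/4588) + (36 + 72)*(-1/4929) = -183/2294 + 108*(-1/4929) = -183/2294 - 36/1643 = -12363/121582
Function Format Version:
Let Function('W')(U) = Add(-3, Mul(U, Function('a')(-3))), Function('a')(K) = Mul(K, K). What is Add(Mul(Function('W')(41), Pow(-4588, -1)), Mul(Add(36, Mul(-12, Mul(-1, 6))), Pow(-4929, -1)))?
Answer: Rational(-12363, 121582) ≈ -0.10168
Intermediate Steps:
Function('a')(K) = Pow(K, 2)
Function('W')(U) = Add(-3, Mul(9, U)) (Function('W')(U) = Add(-3, Mul(U, Pow(-3, 2))) = Add(-3, Mul(U, 9)) = Add(-3, Mul(9, U)))
Add(Mul(Function('W')(41), Pow(-4588, -1)), Mul(Add(36, Mul(-12, Mul(-1, 6))), Pow(-4929, -1))) = Add(Mul(Add(-3, Mul(9, 41)), Pow(-4588, -1)), Mul(Add(36, Mul(-12, Mul(-1, 6))), Pow(-4929, -1))) = Add(Mul(Add(-3, 369), Rational(-1, 4588)), Mul(Add(36, Mul(-12, -6)), Rational(-1, 4929))) = Add(Mul(366, Rational(-1, 4588)), Mul(Add(36, 72), Rational(-1, 4929))) = Add(Rational(-183, 2294), Mul(108, Rational(-1, 4929))) = Add(Rational(-183, 2294), Rational(-36, 1643)) = Rational(-12363, 121582)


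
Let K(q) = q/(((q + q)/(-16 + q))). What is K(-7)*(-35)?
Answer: 805/2 ≈ 402.50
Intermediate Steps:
K(q) = -8 + q/2 (K(q) = q/(((2*q)/(-16 + q))) = q/((2*q/(-16 + q))) = q*((-16 + q)/(2*q)) = -8 + q/2)
K(-7)*(-35) = (-8 + (½)*(-7))*(-35) = (-8 - 7/2)*(-35) = -23/2*(-35) = 805/2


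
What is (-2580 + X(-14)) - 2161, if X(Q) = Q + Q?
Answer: -4769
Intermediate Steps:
X(Q) = 2*Q
(-2580 + X(-14)) - 2161 = (-2580 + 2*(-14)) - 2161 = (-2580 - 28) - 2161 = -2608 - 2161 = -4769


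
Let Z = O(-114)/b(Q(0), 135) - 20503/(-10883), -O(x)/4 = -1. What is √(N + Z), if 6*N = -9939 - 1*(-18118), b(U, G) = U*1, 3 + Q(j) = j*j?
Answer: √5814657022278/65298 ≈ 36.929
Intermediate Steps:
O(x) = 4 (O(x) = -4*(-1) = 4)
Q(j) = -3 + j² (Q(j) = -3 + j*j = -3 + j²)
b(U, G) = U
N = 8179/6 (N = (-9939 - 1*(-18118))/6 = (-9939 + 18118)/6 = (⅙)*8179 = 8179/6 ≈ 1363.2)
Z = 17977/32649 (Z = 4/(-3 + 0²) - 20503/(-10883) = 4/(-3 + 0) - 20503*(-1/10883) = 4/(-3) + 20503/10883 = 4*(-⅓) + 20503/10883 = -4/3 + 20503/10883 = 17977/32649 ≈ 0.55061)
√(N + Z) = √(8179/6 + 17977/32649) = √(89048011/65298) = √5814657022278/65298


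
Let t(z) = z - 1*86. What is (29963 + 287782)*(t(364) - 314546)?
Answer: -99857085660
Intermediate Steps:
t(z) = -86 + z (t(z) = z - 86 = -86 + z)
(29963 + 287782)*(t(364) - 314546) = (29963 + 287782)*((-86 + 364) - 314546) = 317745*(278 - 314546) = 317745*(-314268) = -99857085660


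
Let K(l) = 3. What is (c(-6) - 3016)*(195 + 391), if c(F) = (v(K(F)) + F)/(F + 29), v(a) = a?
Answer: -40651406/23 ≈ -1.7675e+6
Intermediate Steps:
c(F) = (3 + F)/(29 + F) (c(F) = (3 + F)/(F + 29) = (3 + F)/(29 + F))
(c(-6) - 3016)*(195 + 391) = ((3 - 6)/(29 - 6) - 3016)*(195 + 391) = (-3/23 - 3016)*586 = -69371/23*586 = -40651406/23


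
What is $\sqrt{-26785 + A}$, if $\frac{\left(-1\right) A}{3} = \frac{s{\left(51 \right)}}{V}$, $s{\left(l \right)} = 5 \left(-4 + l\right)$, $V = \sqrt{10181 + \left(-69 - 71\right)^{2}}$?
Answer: $\frac{\sqrt{-293281848585 - 777615 \sqrt{3309}}}{3309} \approx 163.67 i$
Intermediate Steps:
$V = 3 \sqrt{3309}$ ($V = \sqrt{10181 + \left(-140\right)^{2}} = \sqrt{10181 + 19600} = \sqrt{29781} = 3 \sqrt{3309} \approx 172.57$)
$s{\left(l \right)} = -20 + 5 l$
$A = - \frac{235 \sqrt{3309}}{3309}$ ($A = - 3 \frac{-20 + 5 \cdot 51}{3 \sqrt{3309}} = - 3 \left(-20 + 255\right) \frac{\sqrt{3309}}{9927} = - 3 \cdot 235 \frac{\sqrt{3309}}{9927} = - 3 \frac{235 \sqrt{3309}}{9927} = - \frac{235 \sqrt{3309}}{3309} \approx -4.0853$)
$\sqrt{-26785 + A} = \sqrt{-26785 - \frac{235 \sqrt{3309}}{3309}}$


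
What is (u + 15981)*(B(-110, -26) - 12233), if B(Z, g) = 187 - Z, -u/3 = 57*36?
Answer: -117271200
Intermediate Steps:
u = -6156 (u = -171*36 = -3*2052 = -6156)
(u + 15981)*(B(-110, -26) - 12233) = (-6156 + 15981)*((187 - 1*(-110)) - 12233) = 9825*((187 + 110) - 12233) = 9825*(297 - 12233) = 9825*(-11936) = -117271200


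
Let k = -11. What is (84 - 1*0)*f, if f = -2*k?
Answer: 1848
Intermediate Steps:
f = 22 (f = -2*(-11) = 22)
(84 - 1*0)*f = (84 - 1*0)*22 = (84 + 0)*22 = 84*22 = 1848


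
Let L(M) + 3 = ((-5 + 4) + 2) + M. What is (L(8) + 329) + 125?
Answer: 460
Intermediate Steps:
L(M) = -2 + M (L(M) = -3 + (((-5 + 4) + 2) + M) = -3 + ((-1 + 2) + M) = -3 + (1 + M) = -2 + M)
(L(8) + 329) + 125 = ((-2 + 8) + 329) + 125 = (6 + 329) + 125 = 335 + 125 = 460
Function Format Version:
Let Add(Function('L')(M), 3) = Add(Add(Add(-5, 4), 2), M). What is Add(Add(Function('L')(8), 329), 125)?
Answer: 460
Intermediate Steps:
Function('L')(M) = Add(-2, M) (Function('L')(M) = Add(-3, Add(Add(Add(-5, 4), 2), M)) = Add(-3, Add(Add(-1, 2), M)) = Add(-3, Add(1, M)) = Add(-2, M))
Add(Add(Function('L')(8), 329), 125) = Add(Add(Add(-2, 8), 329), 125) = Add(Add(6, 329), 125) = Add(335, 125) = 460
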